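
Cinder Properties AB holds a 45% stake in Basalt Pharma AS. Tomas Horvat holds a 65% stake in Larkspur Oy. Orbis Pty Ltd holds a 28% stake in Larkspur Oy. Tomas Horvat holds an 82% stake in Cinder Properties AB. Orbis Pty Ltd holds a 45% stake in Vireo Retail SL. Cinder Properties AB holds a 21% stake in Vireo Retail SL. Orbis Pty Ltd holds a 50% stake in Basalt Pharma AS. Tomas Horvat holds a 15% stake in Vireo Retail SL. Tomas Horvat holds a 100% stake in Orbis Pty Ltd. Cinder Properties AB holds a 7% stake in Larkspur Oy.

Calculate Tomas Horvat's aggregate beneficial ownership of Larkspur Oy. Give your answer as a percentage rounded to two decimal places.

98.74%

Tomas reaches Larkspur along 3 paths.
Via Orbis: 100% × 28% = 28%.
Direct stake: 65% = 65%.
Via Cinder: 82% × 7% = 5.74%.
Total: 28% + 65% + 5.74% = 98.74%.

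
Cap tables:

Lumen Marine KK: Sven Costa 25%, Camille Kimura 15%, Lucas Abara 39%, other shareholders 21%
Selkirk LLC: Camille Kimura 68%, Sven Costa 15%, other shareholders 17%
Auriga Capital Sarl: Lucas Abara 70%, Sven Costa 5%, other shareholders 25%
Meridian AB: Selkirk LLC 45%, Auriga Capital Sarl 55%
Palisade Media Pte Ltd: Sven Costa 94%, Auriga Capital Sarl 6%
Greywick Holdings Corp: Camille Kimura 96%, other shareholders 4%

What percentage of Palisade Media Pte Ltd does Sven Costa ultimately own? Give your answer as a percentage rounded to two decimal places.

Sven reaches Palisade along 2 paths.
Direct stake: 94% = 94%.
Via Auriga: 5% × 6% = 0.3%.
Total: 94% + 0.3% = 94.3%.
Rounded: 94.30%.

94.30%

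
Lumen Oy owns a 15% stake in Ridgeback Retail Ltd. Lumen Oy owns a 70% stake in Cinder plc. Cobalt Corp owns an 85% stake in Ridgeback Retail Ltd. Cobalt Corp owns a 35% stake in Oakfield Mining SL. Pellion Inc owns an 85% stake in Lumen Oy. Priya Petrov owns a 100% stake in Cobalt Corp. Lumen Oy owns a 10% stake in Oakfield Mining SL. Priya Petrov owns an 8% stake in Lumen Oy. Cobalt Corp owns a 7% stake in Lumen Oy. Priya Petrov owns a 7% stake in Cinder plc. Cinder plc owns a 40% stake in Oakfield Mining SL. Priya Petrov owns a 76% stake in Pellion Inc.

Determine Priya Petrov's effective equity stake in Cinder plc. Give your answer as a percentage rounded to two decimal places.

62.72%

Priya reaches Cinder along 4 paths.
Direct stake: 7% = 7%.
Via Lumen: 8% × 70% = 5.6%.
Via Cobalt → Lumen: 100% × 7% × 70% = 4.9%.
Via Pellion → Lumen: 76% × 85% × 70% = 45.22%.
Total: 7% + 5.6% + 4.9% + 45.22% = 62.72%.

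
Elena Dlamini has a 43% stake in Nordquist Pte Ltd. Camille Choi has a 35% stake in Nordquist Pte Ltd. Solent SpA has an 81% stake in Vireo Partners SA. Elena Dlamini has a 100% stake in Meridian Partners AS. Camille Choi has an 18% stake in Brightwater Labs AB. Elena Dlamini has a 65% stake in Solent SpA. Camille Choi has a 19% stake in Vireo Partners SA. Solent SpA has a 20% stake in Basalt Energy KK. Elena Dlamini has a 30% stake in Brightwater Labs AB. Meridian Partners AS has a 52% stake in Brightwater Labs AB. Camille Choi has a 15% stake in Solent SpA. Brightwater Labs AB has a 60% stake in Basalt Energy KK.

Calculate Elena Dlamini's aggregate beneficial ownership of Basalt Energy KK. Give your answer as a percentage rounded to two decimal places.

62.20%

Elena reaches Basalt along 3 paths.
Via Meridian → Brightwater: 100% × 52% × 60% = 31.2%.
Via Brightwater: 30% × 60% = 18%.
Via Solent: 65% × 20% = 13%.
Total: 31.2% + 18% + 13% = 62.2%.
Rounded: 62.20%.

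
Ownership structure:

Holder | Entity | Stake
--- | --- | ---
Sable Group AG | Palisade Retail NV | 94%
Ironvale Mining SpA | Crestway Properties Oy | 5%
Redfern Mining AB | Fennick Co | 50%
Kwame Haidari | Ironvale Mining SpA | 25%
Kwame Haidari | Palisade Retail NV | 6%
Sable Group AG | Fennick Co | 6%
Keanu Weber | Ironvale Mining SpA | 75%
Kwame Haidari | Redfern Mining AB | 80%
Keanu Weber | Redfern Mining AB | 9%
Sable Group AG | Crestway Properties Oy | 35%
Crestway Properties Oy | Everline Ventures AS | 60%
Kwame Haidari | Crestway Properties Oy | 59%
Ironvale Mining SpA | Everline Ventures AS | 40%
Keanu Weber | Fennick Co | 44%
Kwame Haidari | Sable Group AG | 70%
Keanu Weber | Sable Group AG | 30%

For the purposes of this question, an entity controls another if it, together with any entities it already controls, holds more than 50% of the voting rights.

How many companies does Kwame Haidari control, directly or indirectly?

Kwame holds 80% of Redfern, so Kwame controls Redfern.
Kwame holds 70% of Sable, so Kwame controls Sable.
Kwame and Sable together hold 59% + 35% = 94% of Crestway, so Kwame controls Crestway.
Sable and Kwame together hold 94% + 6% = 100% of Palisade, so Kwame controls Palisade.
Sable and Redfern together hold 6% + 50% = 56% of Fennick, so Kwame controls Fennick.
Crestway holds 60% of Everline, so Kwame controls Everline.
No other company's threshold is met.
Kwame controls 6 companies.

6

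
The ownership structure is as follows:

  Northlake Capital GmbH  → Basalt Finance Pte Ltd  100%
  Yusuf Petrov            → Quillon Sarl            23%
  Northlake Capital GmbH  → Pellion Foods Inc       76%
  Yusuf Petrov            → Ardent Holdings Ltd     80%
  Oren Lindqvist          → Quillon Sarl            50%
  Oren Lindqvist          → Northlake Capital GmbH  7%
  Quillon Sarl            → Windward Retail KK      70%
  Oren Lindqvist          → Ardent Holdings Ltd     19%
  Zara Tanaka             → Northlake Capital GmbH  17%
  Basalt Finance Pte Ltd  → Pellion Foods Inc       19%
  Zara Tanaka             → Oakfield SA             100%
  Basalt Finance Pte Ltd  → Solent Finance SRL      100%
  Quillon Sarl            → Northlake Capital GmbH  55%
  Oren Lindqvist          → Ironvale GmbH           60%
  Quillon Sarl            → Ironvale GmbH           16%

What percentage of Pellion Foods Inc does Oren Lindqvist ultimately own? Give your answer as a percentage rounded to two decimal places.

32.78%

Oren reaches Pellion along 4 paths.
Via Northlake → Basalt: 7% × 100% × 19% = 1.33%.
Via Quillon → Northlake → Basalt: 50% × 55% × 100% × 19% = 5.225%.
Via Northlake: 7% × 76% = 5.32%.
Via Quillon → Northlake: 50% × 55% × 76% = 20.9%.
Total: 1.33% + 5.225% + 5.32% + 20.9% = 32.775%.
Rounded: 32.78%.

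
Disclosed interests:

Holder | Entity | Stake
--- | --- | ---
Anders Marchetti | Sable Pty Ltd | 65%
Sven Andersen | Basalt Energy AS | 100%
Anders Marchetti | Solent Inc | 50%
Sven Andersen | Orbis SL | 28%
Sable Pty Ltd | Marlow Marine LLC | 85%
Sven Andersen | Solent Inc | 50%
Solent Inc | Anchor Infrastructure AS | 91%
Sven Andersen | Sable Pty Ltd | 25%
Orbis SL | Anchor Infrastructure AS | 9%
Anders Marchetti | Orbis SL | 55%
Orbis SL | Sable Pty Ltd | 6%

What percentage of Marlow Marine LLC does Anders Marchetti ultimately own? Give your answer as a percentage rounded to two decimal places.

Anders reaches Marlow along 2 paths.
Via Sable: 65% × 85% = 55.25%.
Via Orbis → Sable: 55% × 6% × 85% = 2.805%.
Total: 55.25% + 2.805% = 58.055%.
Rounded: 58.06%.

58.06%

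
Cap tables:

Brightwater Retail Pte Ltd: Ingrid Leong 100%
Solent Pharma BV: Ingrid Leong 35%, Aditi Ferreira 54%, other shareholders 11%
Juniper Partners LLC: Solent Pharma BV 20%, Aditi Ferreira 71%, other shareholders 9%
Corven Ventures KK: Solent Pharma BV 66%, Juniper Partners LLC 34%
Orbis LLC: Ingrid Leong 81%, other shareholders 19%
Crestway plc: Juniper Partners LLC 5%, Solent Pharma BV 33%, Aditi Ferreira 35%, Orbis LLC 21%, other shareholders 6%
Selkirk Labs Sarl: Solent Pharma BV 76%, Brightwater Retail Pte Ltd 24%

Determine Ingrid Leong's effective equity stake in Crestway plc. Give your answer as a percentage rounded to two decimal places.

Ingrid reaches Crestway along 3 paths.
Via Solent → Juniper: 35% × 20% × 5% = 0.35%.
Via Solent: 35% × 33% = 11.55%.
Via Orbis: 81% × 21% = 17.01%.
Total: 0.35% + 11.55% + 17.01% = 28.91%.

28.91%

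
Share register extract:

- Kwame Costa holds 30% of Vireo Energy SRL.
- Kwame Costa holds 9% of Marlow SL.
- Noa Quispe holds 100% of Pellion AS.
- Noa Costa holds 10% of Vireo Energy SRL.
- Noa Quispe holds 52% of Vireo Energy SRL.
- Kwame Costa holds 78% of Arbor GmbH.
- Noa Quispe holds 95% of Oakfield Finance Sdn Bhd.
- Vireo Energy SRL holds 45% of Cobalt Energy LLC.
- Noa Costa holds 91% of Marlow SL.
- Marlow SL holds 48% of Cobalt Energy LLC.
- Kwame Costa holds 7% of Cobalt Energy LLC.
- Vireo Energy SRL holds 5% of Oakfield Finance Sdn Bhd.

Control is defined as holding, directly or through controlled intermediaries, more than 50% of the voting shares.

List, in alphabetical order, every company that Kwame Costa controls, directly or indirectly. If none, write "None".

Arbor GmbH

Kwame holds 78% of Arbor, so Kwame controls Arbor.
No other company's threshold is met.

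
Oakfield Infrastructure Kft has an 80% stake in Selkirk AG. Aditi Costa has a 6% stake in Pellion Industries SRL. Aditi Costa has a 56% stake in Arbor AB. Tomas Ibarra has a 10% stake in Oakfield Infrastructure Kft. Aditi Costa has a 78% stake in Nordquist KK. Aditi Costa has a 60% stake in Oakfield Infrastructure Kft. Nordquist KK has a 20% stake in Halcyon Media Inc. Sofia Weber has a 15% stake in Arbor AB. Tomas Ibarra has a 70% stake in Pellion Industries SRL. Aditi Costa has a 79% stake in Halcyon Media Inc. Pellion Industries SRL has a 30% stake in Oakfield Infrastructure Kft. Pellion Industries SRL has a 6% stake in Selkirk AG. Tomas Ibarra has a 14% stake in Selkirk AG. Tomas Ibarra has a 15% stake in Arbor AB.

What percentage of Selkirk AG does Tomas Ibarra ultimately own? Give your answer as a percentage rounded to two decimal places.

Tomas reaches Selkirk along 4 paths.
Via Oakfield: 10% × 80% = 8%.
Via Pellion → Oakfield: 70% × 30% × 80% = 16.8%.
Direct stake: 14% = 14%.
Via Pellion: 70% × 6% = 4.2%.
Total: 8% + 16.8% + 14% + 4.2% = 43%.
Rounded: 43.00%.

43.00%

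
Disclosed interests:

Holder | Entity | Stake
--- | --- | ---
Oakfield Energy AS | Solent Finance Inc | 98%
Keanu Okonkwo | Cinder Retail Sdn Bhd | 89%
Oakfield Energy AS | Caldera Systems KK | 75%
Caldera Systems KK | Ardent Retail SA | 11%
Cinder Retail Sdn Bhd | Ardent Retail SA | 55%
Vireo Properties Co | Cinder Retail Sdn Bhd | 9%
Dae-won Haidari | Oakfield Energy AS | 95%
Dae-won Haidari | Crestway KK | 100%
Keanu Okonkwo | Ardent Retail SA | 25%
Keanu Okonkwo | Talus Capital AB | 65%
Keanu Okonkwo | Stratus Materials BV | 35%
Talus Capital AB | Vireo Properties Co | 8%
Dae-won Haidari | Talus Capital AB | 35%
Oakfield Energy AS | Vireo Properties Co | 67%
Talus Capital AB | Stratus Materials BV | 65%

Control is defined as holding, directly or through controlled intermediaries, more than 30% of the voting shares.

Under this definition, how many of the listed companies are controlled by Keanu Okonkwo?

Keanu holds 65% of Talus, so Keanu controls Talus.
Talus and Keanu together hold 65% + 35% = 100% of Stratus, so Keanu controls Stratus.
Keanu holds 89% of Cinder, so Keanu controls Cinder.
Cinder and Keanu together hold 55% + 25% = 80% of Ardent, so Keanu controls Ardent.
No other company's threshold is met.
Keanu controls 4 companies.

4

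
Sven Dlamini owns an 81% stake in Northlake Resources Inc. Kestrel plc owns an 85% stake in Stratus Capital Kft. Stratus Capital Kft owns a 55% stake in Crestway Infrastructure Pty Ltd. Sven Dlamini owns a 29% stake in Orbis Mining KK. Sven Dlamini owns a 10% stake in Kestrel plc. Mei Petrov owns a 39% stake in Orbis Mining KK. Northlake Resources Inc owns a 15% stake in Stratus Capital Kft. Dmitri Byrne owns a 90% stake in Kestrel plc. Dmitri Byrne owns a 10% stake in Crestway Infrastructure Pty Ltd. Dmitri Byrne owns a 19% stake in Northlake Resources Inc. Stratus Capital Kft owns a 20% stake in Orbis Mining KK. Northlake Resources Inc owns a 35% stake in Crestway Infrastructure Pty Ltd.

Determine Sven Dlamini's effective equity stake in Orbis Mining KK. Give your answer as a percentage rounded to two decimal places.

Sven reaches Orbis along 3 paths.
Via Kestrel → Stratus: 10% × 85% × 20% = 1.7%.
Via Northlake → Stratus: 81% × 15% × 20% = 2.43%.
Direct stake: 29% = 29%.
Total: 1.7% + 2.43% + 29% = 33.13%.

33.13%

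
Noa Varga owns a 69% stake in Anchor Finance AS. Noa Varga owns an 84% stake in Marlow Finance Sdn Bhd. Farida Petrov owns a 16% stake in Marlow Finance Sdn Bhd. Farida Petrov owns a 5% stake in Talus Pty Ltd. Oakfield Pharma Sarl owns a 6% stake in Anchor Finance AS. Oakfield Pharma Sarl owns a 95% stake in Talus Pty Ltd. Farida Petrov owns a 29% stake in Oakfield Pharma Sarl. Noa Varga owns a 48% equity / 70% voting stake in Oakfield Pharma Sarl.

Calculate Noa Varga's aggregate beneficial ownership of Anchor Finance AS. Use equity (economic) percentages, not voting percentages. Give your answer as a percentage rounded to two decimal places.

71.88%

Noa reaches Anchor along 2 paths.
Direct stake: 69% = 69%.
Via Oakfield: 48% × 6% = 2.88%.
Total: 69% + 2.88% = 71.88%.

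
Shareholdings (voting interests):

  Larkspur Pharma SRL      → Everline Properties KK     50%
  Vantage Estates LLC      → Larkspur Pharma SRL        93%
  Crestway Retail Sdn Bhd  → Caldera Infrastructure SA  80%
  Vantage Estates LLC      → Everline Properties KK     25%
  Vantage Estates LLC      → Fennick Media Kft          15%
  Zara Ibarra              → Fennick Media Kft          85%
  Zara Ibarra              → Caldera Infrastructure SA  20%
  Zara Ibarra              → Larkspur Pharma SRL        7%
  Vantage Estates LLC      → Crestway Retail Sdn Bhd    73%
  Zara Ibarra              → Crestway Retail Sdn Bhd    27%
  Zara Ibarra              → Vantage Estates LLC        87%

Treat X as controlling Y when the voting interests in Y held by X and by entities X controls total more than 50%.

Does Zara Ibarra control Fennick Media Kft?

Yes

Zara holds 87% of Vantage, so Zara controls Vantage.
Vantage and Zara together hold 15% + 85% = 100% of Fennick, so Zara controls Fennick.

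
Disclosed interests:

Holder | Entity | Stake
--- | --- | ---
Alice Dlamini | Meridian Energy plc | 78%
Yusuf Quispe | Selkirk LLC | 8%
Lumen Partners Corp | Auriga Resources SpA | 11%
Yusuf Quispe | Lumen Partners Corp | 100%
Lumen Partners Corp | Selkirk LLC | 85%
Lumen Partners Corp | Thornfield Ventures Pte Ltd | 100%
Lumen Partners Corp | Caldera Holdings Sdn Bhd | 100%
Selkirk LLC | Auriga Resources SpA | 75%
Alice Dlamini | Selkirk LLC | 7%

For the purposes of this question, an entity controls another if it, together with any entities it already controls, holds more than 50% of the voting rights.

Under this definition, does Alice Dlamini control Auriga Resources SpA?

No

Alice holds 78% of Meridian, so Alice controls Meridian.
Neither Alice nor any entity Alice controls holds any voting interest in Auriga.
So Alice does not control Auriga.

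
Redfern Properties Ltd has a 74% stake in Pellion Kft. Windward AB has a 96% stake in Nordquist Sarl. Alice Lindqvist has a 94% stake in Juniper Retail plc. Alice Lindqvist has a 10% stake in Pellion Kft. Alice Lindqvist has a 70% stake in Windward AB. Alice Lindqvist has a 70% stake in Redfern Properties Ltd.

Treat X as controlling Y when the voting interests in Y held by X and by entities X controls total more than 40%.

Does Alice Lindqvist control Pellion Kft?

Alice holds 70% of Redfern, so Alice controls Redfern.
Redfern and Alice together hold 74% + 10% = 84% of Pellion, so Alice controls Pellion.

Yes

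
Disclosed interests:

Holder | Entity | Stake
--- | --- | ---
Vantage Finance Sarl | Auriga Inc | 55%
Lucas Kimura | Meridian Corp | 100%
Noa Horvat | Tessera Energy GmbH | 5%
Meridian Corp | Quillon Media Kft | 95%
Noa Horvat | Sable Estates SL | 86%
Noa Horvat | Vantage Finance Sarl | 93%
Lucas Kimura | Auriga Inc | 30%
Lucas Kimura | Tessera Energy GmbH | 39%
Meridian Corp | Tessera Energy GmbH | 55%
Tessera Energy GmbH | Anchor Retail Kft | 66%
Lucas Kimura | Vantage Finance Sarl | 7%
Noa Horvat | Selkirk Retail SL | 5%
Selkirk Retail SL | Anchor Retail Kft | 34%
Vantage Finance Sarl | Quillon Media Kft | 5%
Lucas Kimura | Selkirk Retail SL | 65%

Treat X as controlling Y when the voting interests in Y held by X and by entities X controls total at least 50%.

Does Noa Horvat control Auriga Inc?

Yes

Noa holds 93% of Vantage, so Noa controls Vantage.
Vantage holds 55% of Auriga, so Noa controls Auriga.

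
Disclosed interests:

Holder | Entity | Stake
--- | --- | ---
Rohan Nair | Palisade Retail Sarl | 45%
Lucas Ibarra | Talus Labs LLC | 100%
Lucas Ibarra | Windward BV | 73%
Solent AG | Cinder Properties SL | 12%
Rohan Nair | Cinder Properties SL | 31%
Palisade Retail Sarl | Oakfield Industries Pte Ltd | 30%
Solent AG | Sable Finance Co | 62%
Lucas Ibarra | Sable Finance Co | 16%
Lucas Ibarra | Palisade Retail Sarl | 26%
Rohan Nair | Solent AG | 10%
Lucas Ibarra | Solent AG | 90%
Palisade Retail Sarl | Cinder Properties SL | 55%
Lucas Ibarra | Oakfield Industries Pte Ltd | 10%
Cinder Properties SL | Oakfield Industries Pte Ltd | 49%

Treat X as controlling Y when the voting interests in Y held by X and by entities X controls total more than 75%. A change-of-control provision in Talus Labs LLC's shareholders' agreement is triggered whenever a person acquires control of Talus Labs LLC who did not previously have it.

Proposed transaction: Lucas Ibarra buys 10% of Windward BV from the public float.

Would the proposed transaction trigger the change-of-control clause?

The purchase changes only Lucas's holdings, so Lucas is the only person who could newly come to control Talus.
Lucas holds 100% of Talus, so Lucas controls Talus.
So Lucas already controls Talus before the transaction.
After the purchase, Lucas's direct stake in Windward rises to 73% + 10% = 83%.
Lucas controlled Talus already, so this is not a new person acquiring control; every other person's position is unchanged or reduced.
No new person acquires control, so the clause is not triggered.

No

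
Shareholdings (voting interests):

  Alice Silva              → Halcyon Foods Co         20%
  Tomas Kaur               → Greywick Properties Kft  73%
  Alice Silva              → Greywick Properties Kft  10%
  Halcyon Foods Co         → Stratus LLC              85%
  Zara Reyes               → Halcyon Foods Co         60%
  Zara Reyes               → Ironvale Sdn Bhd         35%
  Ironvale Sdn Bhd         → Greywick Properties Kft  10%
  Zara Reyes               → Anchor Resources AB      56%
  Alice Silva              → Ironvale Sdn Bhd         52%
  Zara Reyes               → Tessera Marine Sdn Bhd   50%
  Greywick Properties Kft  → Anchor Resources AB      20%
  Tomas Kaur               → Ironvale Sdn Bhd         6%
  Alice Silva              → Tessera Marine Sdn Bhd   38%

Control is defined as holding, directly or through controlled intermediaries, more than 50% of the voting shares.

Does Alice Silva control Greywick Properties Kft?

No

Alice holds 52% of Ironvale, so Alice controls Ironvale.
In Greywick, Alice's side holds only 10% + 10% = 20%, not > 50%.
So Alice does not control Greywick.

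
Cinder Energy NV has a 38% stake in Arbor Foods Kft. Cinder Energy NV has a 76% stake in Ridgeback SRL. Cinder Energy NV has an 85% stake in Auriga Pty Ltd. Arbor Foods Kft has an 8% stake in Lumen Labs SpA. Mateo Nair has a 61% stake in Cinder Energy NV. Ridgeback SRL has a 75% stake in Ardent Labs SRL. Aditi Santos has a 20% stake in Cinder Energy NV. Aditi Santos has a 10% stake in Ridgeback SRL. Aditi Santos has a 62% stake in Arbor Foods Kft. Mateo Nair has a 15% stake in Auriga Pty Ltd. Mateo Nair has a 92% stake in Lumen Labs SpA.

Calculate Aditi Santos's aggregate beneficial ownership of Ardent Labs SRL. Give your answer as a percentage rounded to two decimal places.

Aditi reaches Ardent along 2 paths.
Via Cinder → Ridgeback: 20% × 76% × 75% = 11.4%.
Via Ridgeback: 10% × 75% = 7.5%.
Total: 11.4% + 7.5% = 18.9%.
Rounded: 18.90%.

18.90%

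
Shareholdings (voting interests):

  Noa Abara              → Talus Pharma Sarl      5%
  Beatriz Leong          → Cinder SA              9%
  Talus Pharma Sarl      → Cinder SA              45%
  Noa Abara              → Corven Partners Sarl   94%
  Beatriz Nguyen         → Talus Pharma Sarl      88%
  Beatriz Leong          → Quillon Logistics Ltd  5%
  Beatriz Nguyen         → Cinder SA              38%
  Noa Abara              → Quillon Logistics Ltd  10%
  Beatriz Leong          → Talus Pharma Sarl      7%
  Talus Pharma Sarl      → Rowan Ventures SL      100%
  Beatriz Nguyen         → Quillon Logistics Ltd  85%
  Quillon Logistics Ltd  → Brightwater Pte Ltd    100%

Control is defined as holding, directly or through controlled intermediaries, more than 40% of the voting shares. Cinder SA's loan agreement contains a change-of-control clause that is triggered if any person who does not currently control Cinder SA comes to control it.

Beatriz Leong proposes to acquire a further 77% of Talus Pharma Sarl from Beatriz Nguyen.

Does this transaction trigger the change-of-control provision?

The purchase adds only to Beatriz Leong's holdings (Beatriz Nguyen's stake shrinks), so Beatriz Leong is the only person who could newly come to control Cinder.
Beatriz Leong's largest direct stake is 9% in Cinder, which does not meet the threshold, so Beatriz Leong controls no company.
In Cinder, Beatriz Leong's side holds only 9%, not > 40%.
So before the transaction, Beatriz Leong does not control Cinder.
After the purchase, Beatriz Leong's direct stake in Talus rises to 7% + 77% = 84%, and Beatriz Nguyen's stake falls to 11%.
Beatriz Leong holds 84% of Talus, so Beatriz Leong controls Talus.
Talus and Beatriz Leong together hold 45% + 9% = 54% of Cinder, so Beatriz Leong controls Cinder.
Beatriz Leong did not control Cinder before and does after, so the clause is triggered.

Yes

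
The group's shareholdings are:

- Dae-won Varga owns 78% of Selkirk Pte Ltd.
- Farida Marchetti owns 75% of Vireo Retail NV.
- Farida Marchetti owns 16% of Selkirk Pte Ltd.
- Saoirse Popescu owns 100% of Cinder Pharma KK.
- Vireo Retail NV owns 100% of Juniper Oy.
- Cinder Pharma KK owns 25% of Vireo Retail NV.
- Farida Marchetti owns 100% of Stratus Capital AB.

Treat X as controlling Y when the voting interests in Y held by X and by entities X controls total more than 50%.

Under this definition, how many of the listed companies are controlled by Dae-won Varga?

Dae-won holds 78% of Selkirk, so Dae-won controls Selkirk.
No other company's threshold is met.
Dae-won controls 1 company.

1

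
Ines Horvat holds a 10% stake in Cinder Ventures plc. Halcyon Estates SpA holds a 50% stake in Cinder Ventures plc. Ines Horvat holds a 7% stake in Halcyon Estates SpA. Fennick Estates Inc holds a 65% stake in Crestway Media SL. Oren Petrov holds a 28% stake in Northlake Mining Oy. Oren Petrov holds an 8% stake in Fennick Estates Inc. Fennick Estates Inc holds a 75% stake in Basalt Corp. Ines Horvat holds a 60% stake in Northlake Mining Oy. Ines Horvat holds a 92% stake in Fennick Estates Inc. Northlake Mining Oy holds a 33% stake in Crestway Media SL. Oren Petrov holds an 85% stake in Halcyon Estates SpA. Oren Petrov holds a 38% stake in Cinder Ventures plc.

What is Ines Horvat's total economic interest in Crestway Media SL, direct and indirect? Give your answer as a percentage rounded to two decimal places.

79.60%

Ines reaches Crestway along 2 paths.
Via Fennick: 92% × 65% = 59.8%.
Via Northlake: 60% × 33% = 19.8%.
Total: 59.8% + 19.8% = 79.6%.
Rounded: 79.60%.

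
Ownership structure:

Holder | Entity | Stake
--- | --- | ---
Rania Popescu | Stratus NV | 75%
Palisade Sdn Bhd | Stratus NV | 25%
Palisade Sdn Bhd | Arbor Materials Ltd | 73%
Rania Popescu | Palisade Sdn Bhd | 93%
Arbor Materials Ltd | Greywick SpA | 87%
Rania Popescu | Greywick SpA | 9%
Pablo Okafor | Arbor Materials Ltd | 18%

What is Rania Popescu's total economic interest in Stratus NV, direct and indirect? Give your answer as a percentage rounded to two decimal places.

Rania reaches Stratus along 2 paths.
Via Palisade: 93% × 25% = 23.25%.
Direct stake: 75% = 75%.
Total: 23.25% + 75% = 98.25%.

98.25%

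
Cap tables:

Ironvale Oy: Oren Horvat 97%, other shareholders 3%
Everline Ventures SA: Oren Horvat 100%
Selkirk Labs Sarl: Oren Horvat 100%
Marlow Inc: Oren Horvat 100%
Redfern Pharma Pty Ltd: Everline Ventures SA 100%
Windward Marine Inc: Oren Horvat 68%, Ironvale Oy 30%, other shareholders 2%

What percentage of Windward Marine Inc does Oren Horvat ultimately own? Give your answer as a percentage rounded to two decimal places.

Oren reaches Windward along 2 paths.
Direct stake: 68% = 68%.
Via Ironvale: 97% × 30% = 29.1%.
Total: 68% + 29.1% = 97.1%.
Rounded: 97.10%.

97.10%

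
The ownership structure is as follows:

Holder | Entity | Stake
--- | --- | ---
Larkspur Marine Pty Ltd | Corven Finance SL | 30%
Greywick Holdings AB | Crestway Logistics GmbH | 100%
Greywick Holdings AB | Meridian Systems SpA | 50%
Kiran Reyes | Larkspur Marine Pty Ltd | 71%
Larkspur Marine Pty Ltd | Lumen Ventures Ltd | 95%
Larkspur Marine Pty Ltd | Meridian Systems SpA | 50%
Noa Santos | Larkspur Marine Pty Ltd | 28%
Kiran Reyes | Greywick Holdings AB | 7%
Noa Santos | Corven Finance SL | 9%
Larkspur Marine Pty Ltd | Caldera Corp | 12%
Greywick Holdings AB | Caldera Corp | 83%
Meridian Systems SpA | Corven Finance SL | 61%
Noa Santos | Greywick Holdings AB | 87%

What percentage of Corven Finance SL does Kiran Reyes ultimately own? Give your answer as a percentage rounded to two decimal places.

Kiran reaches Corven along 3 paths.
Via Greywick → Meridian: 7% × 50% × 61% = 2.135%.
Via Larkspur → Meridian: 71% × 50% × 61% = 21.655%.
Via Larkspur: 71% × 30% = 21.3%.
Total: 2.135% + 21.655% + 21.3% = 45.09%.

45.09%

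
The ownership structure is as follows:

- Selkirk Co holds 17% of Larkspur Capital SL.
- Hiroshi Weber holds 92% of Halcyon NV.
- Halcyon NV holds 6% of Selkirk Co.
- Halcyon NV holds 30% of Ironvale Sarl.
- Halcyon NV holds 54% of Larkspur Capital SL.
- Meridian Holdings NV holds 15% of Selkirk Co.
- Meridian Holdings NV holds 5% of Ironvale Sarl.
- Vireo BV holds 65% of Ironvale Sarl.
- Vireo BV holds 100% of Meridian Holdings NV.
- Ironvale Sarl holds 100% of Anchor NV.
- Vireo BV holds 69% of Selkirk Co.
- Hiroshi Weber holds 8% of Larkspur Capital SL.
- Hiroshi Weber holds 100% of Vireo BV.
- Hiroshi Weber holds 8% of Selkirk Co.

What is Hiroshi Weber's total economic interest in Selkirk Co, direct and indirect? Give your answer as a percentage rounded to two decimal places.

Hiroshi reaches Selkirk along 4 paths.
Via Vireo: 100% × 69% = 69%.
Direct stake: 8% = 8%.
Via Halcyon: 92% × 6% = 5.52%.
Via Vireo → Meridian: 100% × 100% × 15% = 15%.
Total: 69% + 8% + 5.52% + 15% = 97.52%.

97.52%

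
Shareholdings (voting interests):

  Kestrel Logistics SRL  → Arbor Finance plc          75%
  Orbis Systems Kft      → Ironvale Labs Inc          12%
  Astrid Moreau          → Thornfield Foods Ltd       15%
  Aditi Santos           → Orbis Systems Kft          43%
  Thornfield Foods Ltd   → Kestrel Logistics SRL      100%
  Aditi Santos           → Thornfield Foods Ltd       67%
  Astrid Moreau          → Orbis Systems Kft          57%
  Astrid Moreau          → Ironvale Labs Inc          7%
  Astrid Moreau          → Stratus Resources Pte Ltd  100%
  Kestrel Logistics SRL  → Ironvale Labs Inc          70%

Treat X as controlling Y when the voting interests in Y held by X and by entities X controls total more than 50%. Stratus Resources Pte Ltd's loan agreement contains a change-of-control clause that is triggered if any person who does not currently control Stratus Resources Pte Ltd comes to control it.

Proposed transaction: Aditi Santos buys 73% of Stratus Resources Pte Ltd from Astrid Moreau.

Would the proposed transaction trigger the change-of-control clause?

Yes

The purchase adds only to Aditi's holdings (Astrid's stake shrinks), so Aditi is the only person who could newly come to control Stratus.
Aditi holds 67% of Thornfield, so Aditi controls Thornfield.
Thornfield holds 100% of Kestrel, so Aditi controls Kestrel.
Kestrel holds 75% of Arbor, so Aditi controls Arbor.
Kestrel holds 70% of Ironvale, so Aditi controls Ironvale.
Neither Aditi nor any entity Aditi controls holds any voting interest in Stratus.
So before the transaction, Aditi does not control Stratus.
After the purchase, Aditi holds 73% of Stratus directly, and Astrid's stake falls to 27%.
Aditi holds 73% of Stratus, so Aditi controls Stratus.
Aditi did not control Stratus before and does after, so the clause is triggered.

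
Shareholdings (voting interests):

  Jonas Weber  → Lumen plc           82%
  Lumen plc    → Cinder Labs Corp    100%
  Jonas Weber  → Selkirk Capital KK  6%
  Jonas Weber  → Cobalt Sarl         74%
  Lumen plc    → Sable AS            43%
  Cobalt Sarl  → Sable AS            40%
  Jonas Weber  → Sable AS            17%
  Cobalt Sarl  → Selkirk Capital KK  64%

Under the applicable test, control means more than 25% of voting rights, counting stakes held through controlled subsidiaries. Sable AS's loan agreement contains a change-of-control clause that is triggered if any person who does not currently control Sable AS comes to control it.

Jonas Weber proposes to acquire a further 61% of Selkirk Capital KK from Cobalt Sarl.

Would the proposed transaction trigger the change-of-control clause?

No

The purchase adds only to Jonas's holdings (Cobalt's stake shrinks), so Jonas is the only person who could newly come to control Sable.
Jonas holds 74% of Cobalt, so Jonas controls Cobalt.
Jonas holds 82% of Lumen, so Jonas controls Lumen.
Lumen and Jonas and Cobalt together hold 43% + 17% + 40% = 100% of Sable, so Jonas controls Sable.
So Jonas already controls Sable before the transaction.
After the purchase, Jonas's direct stake in Selkirk rises to 6% + 61% = 67%, and Cobalt's stake falls to 3%.
Jonas controlled Sable already, so this is not a new person acquiring control; every other person's position is unchanged or reduced.
No new person acquires control, so the clause is not triggered.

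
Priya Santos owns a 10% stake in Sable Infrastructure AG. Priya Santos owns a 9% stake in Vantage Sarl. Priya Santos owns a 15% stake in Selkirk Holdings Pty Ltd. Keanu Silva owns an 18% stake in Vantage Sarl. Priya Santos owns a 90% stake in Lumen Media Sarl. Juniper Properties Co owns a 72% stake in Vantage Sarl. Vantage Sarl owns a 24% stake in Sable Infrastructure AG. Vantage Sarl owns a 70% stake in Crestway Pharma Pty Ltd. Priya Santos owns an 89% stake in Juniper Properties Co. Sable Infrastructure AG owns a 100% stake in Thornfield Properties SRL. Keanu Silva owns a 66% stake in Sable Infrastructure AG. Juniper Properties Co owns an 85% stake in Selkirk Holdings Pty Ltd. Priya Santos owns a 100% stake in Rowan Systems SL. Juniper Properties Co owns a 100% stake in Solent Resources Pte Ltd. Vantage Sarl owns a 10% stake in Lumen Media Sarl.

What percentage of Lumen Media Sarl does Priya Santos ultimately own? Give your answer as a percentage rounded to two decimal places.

Priya reaches Lumen along 3 paths.
Direct stake: 90% = 90%.
Via Juniper → Vantage: 89% × 72% × 10% = 6.408%.
Via Vantage: 9% × 10% = 0.9%.
Total: 90% + 6.408% + 0.9% = 97.308%.
Rounded: 97.31%.

97.31%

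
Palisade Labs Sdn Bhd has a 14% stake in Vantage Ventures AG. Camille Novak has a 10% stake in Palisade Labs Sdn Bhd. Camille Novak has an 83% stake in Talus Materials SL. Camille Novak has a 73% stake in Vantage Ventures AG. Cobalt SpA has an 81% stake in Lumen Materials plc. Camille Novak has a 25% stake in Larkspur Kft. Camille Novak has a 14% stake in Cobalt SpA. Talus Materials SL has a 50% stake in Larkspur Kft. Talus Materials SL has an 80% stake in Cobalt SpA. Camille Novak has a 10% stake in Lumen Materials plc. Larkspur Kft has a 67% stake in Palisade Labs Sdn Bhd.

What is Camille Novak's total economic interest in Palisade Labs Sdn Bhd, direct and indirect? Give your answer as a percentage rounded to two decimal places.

Camille reaches Palisade along 3 paths.
Via Talus → Larkspur: 83% × 50% × 67% = 27.805%.
Via Larkspur: 25% × 67% = 16.75%.
Direct stake: 10% = 10%.
Total: 27.805% + 16.75% + 10% = 54.555%.
Rounded: 54.56%.

54.56%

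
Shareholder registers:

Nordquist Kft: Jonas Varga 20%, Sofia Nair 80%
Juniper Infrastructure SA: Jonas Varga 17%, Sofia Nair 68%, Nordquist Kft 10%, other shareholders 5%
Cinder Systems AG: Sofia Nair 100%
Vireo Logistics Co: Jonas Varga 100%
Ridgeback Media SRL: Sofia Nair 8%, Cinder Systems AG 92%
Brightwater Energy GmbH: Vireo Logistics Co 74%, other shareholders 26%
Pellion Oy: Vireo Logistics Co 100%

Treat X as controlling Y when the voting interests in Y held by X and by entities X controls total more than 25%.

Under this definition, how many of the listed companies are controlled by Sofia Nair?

4

Sofia holds 80% of Nordquist, so Sofia controls Nordquist.
Sofia and Nordquist together hold 68% + 10% = 78% of Juniper, so Sofia controls Juniper.
Sofia holds 100% of Cinder, so Sofia controls Cinder.
Sofia and Cinder together hold 8% + 92% = 100% of Ridgeback, so Sofia controls Ridgeback.
No other company's threshold is met.
Sofia controls 4 companies.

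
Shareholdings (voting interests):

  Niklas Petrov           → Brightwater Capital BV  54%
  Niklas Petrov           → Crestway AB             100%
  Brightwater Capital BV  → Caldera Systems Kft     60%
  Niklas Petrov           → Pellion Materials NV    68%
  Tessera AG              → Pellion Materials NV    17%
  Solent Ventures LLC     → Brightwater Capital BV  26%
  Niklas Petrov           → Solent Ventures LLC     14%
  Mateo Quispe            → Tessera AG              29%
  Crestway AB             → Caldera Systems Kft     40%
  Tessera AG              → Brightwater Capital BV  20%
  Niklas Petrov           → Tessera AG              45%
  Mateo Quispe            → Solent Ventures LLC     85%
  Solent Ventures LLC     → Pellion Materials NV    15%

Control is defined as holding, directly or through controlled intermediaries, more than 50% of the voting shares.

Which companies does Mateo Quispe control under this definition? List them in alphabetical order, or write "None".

Mateo holds 85% of Solent, so Mateo controls Solent.
No other company's threshold is met.

Solent Ventures LLC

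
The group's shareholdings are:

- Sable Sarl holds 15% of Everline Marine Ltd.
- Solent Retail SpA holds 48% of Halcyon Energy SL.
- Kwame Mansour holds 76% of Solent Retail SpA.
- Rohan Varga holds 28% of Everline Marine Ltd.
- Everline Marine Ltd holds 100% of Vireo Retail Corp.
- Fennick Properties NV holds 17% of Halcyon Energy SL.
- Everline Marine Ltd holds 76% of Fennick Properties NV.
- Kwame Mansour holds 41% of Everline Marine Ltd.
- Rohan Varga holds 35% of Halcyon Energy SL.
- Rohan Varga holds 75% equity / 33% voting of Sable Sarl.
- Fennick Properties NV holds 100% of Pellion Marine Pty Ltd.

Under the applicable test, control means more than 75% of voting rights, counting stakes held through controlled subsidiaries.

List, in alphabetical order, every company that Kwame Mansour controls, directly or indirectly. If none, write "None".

Kwame holds 76% of Solent, so Kwame controls Solent.
No other company's threshold is met.

Solent Retail SpA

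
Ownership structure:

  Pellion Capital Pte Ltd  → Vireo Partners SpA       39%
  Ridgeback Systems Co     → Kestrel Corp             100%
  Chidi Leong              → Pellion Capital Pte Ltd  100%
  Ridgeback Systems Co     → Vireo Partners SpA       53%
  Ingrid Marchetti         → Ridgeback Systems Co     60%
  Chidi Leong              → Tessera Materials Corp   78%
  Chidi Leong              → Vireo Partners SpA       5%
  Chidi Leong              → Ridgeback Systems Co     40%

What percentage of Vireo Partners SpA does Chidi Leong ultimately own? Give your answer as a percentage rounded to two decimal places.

65.20%

Chidi reaches Vireo along 3 paths.
Via Pellion: 100% × 39% = 39%.
Via Ridgeback: 40% × 53% = 21.2%.
Direct stake: 5% = 5%.
Total: 39% + 21.2% + 5% = 65.2%.
Rounded: 65.20%.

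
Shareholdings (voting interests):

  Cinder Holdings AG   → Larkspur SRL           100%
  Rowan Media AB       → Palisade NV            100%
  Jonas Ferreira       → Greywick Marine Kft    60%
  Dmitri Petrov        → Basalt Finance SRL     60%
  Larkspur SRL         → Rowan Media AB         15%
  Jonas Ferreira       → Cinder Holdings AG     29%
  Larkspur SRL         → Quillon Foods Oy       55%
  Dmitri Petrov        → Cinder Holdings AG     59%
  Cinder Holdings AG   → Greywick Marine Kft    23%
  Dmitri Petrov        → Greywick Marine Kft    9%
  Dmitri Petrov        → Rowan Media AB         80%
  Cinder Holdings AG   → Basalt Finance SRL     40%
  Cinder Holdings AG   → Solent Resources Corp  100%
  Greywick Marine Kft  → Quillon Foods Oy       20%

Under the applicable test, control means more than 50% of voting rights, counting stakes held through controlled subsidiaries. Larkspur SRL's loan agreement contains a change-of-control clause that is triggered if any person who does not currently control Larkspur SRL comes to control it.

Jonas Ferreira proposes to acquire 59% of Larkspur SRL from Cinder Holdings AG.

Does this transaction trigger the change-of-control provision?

Yes

The purchase adds only to Jonas's holdings (Cinder's stake shrinks), so Jonas is the only person who could newly come to control Larkspur.
Jonas holds 60% of Greywick, so Jonas controls Greywick.
Neither Jonas nor any entity Jonas controls holds any voting interest in Larkspur.
So before the transaction, Jonas does not control Larkspur.
After the purchase, Jonas holds 59% of Larkspur directly, and Cinder's stake falls to 41%.
Jonas holds 59% of Larkspur, so Jonas controls Larkspur.
Jonas did not control Larkspur before and does after, so the clause is triggered.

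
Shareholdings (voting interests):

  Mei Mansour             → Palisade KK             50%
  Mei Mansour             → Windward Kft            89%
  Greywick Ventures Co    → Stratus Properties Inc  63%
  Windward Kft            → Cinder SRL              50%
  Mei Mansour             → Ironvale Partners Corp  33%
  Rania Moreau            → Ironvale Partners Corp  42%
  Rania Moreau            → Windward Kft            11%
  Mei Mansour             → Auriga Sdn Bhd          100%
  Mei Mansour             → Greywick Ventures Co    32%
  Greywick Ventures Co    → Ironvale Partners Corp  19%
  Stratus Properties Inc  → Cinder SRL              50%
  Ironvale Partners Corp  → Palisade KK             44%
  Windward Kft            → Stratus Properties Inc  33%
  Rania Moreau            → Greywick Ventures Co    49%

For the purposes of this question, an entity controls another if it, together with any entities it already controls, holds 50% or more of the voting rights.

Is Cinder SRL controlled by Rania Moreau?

Rania's largest direct stake is 49% in Greywick, which does not meet the threshold, so Rania controls no company.
Neither Rania nor any entity Rania controls holds any voting interest in Cinder.
So Rania does not control Cinder.

No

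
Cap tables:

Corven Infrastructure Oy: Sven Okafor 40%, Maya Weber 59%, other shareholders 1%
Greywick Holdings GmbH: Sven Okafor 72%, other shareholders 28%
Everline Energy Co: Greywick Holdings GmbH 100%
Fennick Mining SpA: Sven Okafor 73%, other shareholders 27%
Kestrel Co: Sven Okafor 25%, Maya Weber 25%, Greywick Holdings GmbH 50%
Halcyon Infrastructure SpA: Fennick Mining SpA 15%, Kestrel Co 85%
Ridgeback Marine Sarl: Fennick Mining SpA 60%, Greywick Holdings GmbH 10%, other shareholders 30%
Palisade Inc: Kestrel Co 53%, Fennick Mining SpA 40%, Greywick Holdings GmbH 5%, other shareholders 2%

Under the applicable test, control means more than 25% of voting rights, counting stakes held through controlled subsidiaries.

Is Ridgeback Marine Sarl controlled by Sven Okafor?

Yes

Sven holds 73% of Fennick, so Sven controls Fennick.
Sven holds 72% of Greywick, so Sven controls Greywick.
Fennick and Greywick together hold 60% + 10% = 70% of Ridgeback, so Sven controls Ridgeback.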